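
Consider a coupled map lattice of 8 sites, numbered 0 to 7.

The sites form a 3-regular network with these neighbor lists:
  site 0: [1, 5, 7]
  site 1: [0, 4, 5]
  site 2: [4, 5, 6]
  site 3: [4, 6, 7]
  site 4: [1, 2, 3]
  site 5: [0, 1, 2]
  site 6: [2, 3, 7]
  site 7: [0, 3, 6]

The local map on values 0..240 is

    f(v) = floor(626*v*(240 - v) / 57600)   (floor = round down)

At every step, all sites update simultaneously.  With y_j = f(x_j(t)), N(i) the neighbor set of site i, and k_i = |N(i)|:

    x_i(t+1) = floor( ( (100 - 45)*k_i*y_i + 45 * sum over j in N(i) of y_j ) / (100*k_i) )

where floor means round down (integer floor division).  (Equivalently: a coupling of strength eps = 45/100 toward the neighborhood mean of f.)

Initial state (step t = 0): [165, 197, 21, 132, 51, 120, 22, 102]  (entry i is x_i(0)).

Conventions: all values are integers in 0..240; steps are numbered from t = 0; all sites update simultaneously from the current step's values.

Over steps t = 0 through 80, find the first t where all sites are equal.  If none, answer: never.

Answer: 5
Key observation: Synchronization is absorbing here: once all sites are equal they stay equal, and step 5 is the first all-equal step.

Derivation:
t=0: [165, 197, 21, 132, 51, 120, 22, 102]  (not all equal)
t=1: [133, 109, 73, 130, 101, 127, 81, 134]  (not all equal)
t=2: [154, 154, 139, 152, 149, 151, 142, 151]  (not all equal)
t=3: [143, 144, 150, 146, 146, 146, 149, 146]  (not all equal)
t=4: [149, 149, 147, 148, 148, 148, 147, 148]  (not all equal)
t=5: [147, 147, 147, 147, 147, 147, 147, 147]  (all equal)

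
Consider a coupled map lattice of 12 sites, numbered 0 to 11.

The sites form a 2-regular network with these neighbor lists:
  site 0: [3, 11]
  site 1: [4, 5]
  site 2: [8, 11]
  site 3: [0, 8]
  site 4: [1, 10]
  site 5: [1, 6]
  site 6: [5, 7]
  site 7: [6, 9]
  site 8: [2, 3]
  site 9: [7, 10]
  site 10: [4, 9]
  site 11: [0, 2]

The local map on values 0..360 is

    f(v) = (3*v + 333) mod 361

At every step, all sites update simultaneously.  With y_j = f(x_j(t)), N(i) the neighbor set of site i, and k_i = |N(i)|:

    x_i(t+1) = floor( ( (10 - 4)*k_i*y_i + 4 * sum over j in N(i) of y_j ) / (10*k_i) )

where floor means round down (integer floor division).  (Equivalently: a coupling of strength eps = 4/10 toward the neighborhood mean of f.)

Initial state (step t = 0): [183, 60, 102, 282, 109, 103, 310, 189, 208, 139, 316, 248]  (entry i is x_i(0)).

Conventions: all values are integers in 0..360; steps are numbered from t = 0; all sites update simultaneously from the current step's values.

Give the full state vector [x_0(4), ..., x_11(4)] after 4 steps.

Simulating step by step:
t=0: [183, 60, 102, 282, 109, 103, 310, 189, 208, 139, 316, 248]
t=1: [186, 207, 284, 136, 249, 235, 199, 148, 215, 92, 184, 300]
t=2: [135, 274, 142, 96, 293, 277, 199, 124, 177, 192, 219, 144]
t=3: [70, 85, 59, 187, 145, 104, 209, 285, 144, 234, 224, 36]
t=4: [159, 202, 114, 148, 129, 263, 220, 173, 90, 265, 241, 114]

Answer: [159, 202, 114, 148, 129, 263, 220, 173, 90, 265, 241, 114]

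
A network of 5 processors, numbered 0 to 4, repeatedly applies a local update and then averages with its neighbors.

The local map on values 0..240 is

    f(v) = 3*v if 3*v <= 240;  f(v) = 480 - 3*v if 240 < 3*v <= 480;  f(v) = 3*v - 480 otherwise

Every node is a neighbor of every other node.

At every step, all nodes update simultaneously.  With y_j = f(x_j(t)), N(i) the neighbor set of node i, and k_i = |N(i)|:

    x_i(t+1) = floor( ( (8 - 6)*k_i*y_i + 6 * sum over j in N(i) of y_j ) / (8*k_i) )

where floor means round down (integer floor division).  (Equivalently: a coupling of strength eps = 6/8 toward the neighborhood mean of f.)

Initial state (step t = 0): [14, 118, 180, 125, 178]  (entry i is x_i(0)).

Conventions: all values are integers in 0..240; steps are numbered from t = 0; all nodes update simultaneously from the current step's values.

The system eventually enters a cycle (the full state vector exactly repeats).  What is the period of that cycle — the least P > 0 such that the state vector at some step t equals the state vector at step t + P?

Simulating step by step:
t=0: [14, 118, 180, 125, 178]
t=1: [75, 80, 76, 79, 75]
t=2: [230, 231, 230, 231, 230]
t=3: [211, 211, 211, 211, 211]
t=4: [153, 153, 153, 153, 153]
t=5: [21, 21, 21, 21, 21]
t=6: [63, 63, 63, 63, 63]
t=7: [189, 189, 189, 189, 189]
t=8: [87, 87, 87, 87, 87]
t=9: [219, 219, 219, 219, 219]
t=10: [177, 177, 177, 177, 177]
t=11: [51, 51, 51, 51, 51]
t=12: [153, 153, 153, 153, 153]

Answer: 8
Key observation: The state at step 4, [153, 153, 153, 153, 153], reappears at step 12 — and no state repeats earlier — so the cycle the system enters has period 8.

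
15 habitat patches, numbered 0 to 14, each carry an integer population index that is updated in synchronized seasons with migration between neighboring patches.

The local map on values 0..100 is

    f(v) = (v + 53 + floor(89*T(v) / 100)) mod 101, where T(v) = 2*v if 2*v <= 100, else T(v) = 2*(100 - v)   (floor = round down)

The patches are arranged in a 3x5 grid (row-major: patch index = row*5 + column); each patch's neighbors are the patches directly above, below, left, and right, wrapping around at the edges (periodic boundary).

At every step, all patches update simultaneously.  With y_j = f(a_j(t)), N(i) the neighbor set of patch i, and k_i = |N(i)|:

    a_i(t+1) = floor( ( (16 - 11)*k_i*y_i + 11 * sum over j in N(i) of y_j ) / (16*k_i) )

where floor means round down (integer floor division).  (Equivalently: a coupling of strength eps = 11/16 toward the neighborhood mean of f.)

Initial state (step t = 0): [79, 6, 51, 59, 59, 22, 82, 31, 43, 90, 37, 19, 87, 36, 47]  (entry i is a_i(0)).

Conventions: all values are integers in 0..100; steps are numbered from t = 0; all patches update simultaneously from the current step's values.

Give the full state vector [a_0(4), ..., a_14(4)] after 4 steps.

Simulating step by step:
t=0: [79, 6, 51, 59, 59, 22, 82, 31, 43, 90, 37, 19, 87, 36, 47]
t=1: [58, 60, 71, 76, 76, 46, 41, 61, 62, 61, 45, 44, 51, 67, 68]
t=2: [79, 76, 78, 73, 75, 77, 74, 78, 78, 78, 77, 77, 80, 78, 76]
t=3: [69, 69, 69, 70, 70, 69, 70, 69, 69, 69, 69, 69, 68, 69, 69]
t=4: [75, 75, 75, 75, 75, 75, 75, 75, 75, 75, 76, 75, 76, 75, 75]

Answer: [75, 75, 75, 75, 75, 75, 75, 75, 75, 75, 76, 75, 76, 75, 75]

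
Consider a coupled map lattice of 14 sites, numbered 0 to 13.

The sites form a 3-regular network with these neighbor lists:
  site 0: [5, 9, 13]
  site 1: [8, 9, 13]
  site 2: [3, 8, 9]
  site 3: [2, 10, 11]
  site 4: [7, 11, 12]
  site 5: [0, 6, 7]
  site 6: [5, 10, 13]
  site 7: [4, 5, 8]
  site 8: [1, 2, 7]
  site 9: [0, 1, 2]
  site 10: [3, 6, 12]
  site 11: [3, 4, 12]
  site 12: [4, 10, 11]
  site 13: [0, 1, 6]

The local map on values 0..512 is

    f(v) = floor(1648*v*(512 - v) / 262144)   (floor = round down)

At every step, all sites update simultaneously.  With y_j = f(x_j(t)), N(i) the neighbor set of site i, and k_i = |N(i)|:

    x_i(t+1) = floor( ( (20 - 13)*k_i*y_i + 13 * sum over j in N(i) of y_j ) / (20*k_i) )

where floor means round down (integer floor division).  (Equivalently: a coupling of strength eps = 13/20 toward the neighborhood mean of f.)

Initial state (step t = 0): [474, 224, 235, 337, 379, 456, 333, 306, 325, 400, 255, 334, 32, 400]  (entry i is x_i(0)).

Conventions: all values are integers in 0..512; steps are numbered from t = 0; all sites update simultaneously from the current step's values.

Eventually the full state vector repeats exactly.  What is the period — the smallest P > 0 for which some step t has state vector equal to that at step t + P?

Simulating step by step:
t=0: [474, 224, 235, 337, 379, 456, 333, 306, 325, 400, 255, 334, 32, 400]
t=1: [195, 346, 366, 387, 298, 247, 315, 324, 395, 299, 325, 299, 271, 291]
t=2: [399, 363, 332, 348, 398, 395, 395, 372, 335, 374, 372, 381, 399, 388]
t=3: [297, 335, 359, 345, 299, 296, 300, 319, 355, 329, 316, 310, 299, 303]
t=4: [395, 374, 356, 370, 395, 397, 397, 384, 361, 374, 387, 389, 396, 393]
t=5: [297, 321, 337, 321, 295, 292, 292, 307, 332, 322, 302, 301, 294, 298]
t=6: [397, 385, 377, 387, 399, 400, 401, 393, 380, 384, 397, 397, 400, 397]
t=7: [290, 304, 312, 299, 285, 284, 282, 293, 309, 305, 287, 288, 284, 289]
t=8: [403, 397, 395, 400, 405, 405, 406, 402, 396, 397, 404, 404, 405, 403]
t=9: [277, 284, 286, 279, 273, 273, 272, 277, 285, 285, 274, 274, 272, 277]
t=10: [408, 407, 406, 408, 409, 409, 409, 408, 406, 406, 409, 409, 409, 408]
t=11: [266, 268, 269, 266, 264, 264, 264, 266, 268, 268, 264, 264, 264, 266]
t=12: [411, 411, 410, 410, 411, 411, 411, 411, 410, 410, 411, 411, 411, 411]
t=13: [260, 260, 262, 261, 260, 260, 260, 260, 261, 261, 260, 260, 260, 260]
t=14: [411, 411, 411, 411, 411, 411, 411, 411, 411, 411, 411, 411, 411, 411]
t=15: [260, 260, 260, 260, 260, 260, 260, 260, 260, 260, 260, 260, 260, 260]
t=16: [411, 411, 411, 411, 411, 411, 411, 411, 411, 411, 411, 411, 411, 411]

Answer: 2
Key observation: The state at step 14, [411, 411, 411, 411, 411, 411, 411, 411, 411, 411, 411, 411, 411, 411], reappears at step 16 — and no state repeats earlier — so the cycle the system enters has period 2.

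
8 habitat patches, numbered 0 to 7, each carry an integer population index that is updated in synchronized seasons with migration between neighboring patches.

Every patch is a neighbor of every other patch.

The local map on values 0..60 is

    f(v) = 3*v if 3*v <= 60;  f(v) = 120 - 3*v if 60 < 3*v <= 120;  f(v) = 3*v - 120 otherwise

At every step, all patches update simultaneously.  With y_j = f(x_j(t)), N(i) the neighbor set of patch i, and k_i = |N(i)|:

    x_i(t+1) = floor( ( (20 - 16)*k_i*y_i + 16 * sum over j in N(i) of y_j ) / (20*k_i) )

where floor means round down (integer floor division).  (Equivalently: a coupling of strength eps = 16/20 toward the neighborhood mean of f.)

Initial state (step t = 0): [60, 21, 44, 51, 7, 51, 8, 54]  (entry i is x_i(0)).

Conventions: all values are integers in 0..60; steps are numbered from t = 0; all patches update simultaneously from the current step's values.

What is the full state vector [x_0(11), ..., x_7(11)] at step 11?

Simulating step by step:
t=0: [60, 21, 44, 51, 7, 51, 8, 54]
t=1: [37, 37, 33, 35, 34, 35, 34, 35]
t=2: [14, 14, 15, 15, 15, 15, 15, 15]
t=3: [44, 44, 44, 44, 44, 44, 44, 44]
t=4: [12, 12, 12, 12, 12, 12, 12, 12]
t=5: [36, 36, 36, 36, 36, 36, 36, 36]
t=6: [12, 12, 12, 12, 12, 12, 12, 12]
t=7: [36, 36, 36, 36, 36, 36, 36, 36]
t=8: [12, 12, 12, 12, 12, 12, 12, 12]
t=9: [36, 36, 36, 36, 36, 36, 36, 36]
t=10: [12, 12, 12, 12, 12, 12, 12, 12]
t=11: [36, 36, 36, 36, 36, 36, 36, 36]

Answer: [36, 36, 36, 36, 36, 36, 36, 36]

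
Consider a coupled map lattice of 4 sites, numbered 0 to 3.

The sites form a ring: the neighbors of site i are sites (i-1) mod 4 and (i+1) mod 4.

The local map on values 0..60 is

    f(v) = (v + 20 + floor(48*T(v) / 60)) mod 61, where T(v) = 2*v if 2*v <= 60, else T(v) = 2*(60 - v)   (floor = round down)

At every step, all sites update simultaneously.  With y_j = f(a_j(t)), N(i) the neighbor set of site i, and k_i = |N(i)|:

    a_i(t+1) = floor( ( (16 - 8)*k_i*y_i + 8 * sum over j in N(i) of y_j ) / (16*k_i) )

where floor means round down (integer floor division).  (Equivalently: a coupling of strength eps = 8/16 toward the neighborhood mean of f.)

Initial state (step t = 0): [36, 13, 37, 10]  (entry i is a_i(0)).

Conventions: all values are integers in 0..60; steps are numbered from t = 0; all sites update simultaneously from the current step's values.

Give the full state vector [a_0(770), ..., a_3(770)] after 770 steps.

Simulating step by step:
t=0: [36, 13, 37, 10]
t=1: [41, 42, 40, 39]
t=2: [30, 29, 30, 30]
t=3: [36, 35, 36, 37]
t=4: [33, 33, 33, 32]
t=5: [35, 35, 35, 35]
t=6: [34, 34, 34, 34]
t=7: [34, 34, 34, 34]

Answer: [34, 34, 34, 34]
Key observation: The state at step 6, [34, 34, 34, 34], reappears at step 7: the system is in a cycle of period 1 from step 6 on.  Therefore the state at step 770 equals the state at step 6 + ((770 - 6) mod 1) = 6, which is [34, 34, 34, 34].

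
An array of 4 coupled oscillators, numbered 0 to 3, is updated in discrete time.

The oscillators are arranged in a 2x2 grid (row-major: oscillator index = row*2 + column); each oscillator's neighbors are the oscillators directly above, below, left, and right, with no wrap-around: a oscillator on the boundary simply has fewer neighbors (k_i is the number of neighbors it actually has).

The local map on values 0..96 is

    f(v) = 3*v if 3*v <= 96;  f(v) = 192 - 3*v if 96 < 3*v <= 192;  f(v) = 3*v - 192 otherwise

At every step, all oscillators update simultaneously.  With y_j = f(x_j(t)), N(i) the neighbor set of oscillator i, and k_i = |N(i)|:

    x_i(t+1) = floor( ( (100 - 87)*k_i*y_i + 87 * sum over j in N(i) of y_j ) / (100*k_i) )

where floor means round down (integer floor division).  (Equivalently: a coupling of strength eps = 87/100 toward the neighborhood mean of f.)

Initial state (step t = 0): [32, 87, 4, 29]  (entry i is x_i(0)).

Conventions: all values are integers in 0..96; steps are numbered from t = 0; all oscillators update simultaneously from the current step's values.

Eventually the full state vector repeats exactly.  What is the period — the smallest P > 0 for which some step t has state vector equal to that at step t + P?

Simulating step by step:
t=0: [32, 87, 4, 29]
t=1: [47, 88, 81, 46]
t=2: [60, 55, 52, 60]
t=3: [28, 13, 15, 28]
t=4: [47, 78, 78, 47]
t=5: [43, 49, 49, 43]
t=6: [47, 60, 60, 47]
t=7: [17, 45, 45, 17]
t=8: [56, 51, 51, 56]
t=9: [37, 25, 25, 37]
t=10: [75, 80, 80, 75]
t=11: [46, 34, 34, 46]
t=12: [85, 58, 58, 85]
t=13: [23, 57, 57, 23]
t=14: [27, 62, 62, 27]
t=15: [15, 71, 71, 15]
t=16: [24, 41, 41, 24]
t=17: [69, 71, 71, 69]
t=18: [20, 15, 15, 20]
t=19: [46, 58, 58, 46]
t=20: [22, 49, 49, 22]
t=21: [47, 63, 63, 47]
t=22: [9, 44, 44, 9]
t=23: [55, 31, 31, 55]
t=24: [84, 35, 35, 84]
t=25: [83, 63, 63, 83]
t=26: [10, 49, 49, 10]
t=27: [43, 31, 31, 43]
t=28: [89, 66, 66, 89]
t=29: [14, 66, 66, 14]
t=30: [10, 37, 37, 10]
t=31: [74, 36, 36, 74]
t=32: [76, 37, 37, 76]
t=33: [75, 41, 41, 75]
t=34: [64, 37, 37, 64]
t=35: [70, 10, 10, 70]
t=36: [28, 19, 19, 28]
t=37: [60, 80, 80, 60]
t=38: [43, 16, 16, 43]
t=39: [49, 61, 61, 49]
t=40: [13, 40, 40, 13]
t=41: [67, 43, 43, 67]
t=42: [55, 16, 16, 55]
t=43: [45, 29, 29, 45]
t=44: [83, 60, 60, 83]
t=45: [17, 51, 51, 17]
t=46: [40, 49, 49, 40]
t=47: [48, 68, 68, 48]
t=48: [16, 43, 43, 16]
t=49: [61, 49, 49, 61]
t=50: [40, 13, 13, 40]
t=51: [43, 67, 67, 43]
t=52: [16, 55, 55, 16]
t=53: [29, 45, 45, 29]
t=54: [60, 83, 83, 60]
t=55: [51, 17, 17, 51]
t=56: [49, 40, 40, 49]
t=57: [68, 48, 48, 68]
t=58: [43, 16, 16, 43]

Answer: 20
Key observation: The state at step 38, [43, 16, 16, 43], reappears at step 58 — and no state repeats earlier — so the cycle the system enters has period 20.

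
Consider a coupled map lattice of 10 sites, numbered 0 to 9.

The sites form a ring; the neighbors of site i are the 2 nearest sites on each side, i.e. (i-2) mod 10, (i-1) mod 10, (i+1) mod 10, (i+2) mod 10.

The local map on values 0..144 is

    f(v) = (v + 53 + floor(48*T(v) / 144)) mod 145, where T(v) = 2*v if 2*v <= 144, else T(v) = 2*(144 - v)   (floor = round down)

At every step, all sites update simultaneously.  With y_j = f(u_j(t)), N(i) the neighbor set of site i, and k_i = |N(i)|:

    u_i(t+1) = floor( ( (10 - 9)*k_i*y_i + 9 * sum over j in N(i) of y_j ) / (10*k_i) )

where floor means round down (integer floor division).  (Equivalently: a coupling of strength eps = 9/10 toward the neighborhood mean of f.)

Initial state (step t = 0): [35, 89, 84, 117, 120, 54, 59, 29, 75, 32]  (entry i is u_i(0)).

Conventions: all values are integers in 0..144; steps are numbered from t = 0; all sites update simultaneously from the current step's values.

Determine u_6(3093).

Simulating step by step:
t=0: [35, 89, 84, 117, 120, 54, 59, 29, 75, 32]
t=1: [56, 69, 55, 61, 54, 57, 71, 74, 75, 72]
t=2: [50, 43, 54, 71, 55, 46, 48, 22, 21, 21]
t=3: [113, 100, 111, 124, 111, 101, 114, 107, 109, 107]
t=4: [39, 41, 41, 39, 41, 41, 39, 39, 40, 39]
t=5: [119, 118, 119, 120, 119, 118, 119, 118, 118, 118]
t=6: [43, 43, 43, 43, 43, 43, 43, 43, 43, 43]
t=7: [124, 124, 124, 124, 124, 124, 124, 124, 124, 124]
t=8: [45, 45, 45, 45, 45, 45, 45, 45, 45, 45]
t=9: [128, 128, 128, 128, 128, 128, 128, 128, 128, 128]
t=10: [46, 46, 46, 46, 46, 46, 46, 46, 46, 46]
t=11: [129, 129, 129, 129, 129, 129, 129, 129, 129, 129]
t=12: [47, 47, 47, 47, 47, 47, 47, 47, 47, 47]
t=13: [131, 131, 131, 131, 131, 131, 131, 131, 131, 131]
t=14: [47, 47, 47, 47, 47, 47, 47, 47, 47, 47]

Answer: u_6(3093) = 131
Key observation: The state at step 12, [47, 47, 47, 47, 47, 47, 47, 47, 47, 47], reappears at step 14: the system is in a cycle of period 2 from step 12 on.  Therefore the state at step 3093 equals the state at step 12 + ((3093 - 12) mod 2) = 13, which is [131, 131, 131, 131, 131, 131, 131, 131, 131, 131].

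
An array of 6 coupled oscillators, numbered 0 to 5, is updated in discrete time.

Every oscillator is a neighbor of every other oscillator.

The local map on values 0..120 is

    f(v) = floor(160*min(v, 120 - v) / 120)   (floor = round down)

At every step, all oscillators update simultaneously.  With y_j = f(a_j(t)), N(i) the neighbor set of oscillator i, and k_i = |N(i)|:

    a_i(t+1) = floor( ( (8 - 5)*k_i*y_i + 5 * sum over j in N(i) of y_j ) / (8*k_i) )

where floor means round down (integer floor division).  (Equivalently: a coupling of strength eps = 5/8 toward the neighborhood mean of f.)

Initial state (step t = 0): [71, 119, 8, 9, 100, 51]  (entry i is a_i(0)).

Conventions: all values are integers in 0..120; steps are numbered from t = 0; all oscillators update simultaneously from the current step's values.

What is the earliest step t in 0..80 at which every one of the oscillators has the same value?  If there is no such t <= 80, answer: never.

Answer: 5
Key observation: Synchronization is absorbing here: once all oscillators are equal they stay equal, and step 5 is the first all-equal step.

Derivation:
t=0: [71, 119, 8, 9, 100, 51]  (not all equal)
t=1: [39, 23, 25, 25, 29, 39]  (not all equal)
t=2: [42, 37, 38, 38, 39, 42]  (not all equal)
t=3: [53, 51, 51, 51, 52, 53]  (not all equal)
t=4: [69, 68, 68, 68, 68, 69]  (not all equal)
t=5: [68, 68, 68, 68, 68, 68]  (all equal)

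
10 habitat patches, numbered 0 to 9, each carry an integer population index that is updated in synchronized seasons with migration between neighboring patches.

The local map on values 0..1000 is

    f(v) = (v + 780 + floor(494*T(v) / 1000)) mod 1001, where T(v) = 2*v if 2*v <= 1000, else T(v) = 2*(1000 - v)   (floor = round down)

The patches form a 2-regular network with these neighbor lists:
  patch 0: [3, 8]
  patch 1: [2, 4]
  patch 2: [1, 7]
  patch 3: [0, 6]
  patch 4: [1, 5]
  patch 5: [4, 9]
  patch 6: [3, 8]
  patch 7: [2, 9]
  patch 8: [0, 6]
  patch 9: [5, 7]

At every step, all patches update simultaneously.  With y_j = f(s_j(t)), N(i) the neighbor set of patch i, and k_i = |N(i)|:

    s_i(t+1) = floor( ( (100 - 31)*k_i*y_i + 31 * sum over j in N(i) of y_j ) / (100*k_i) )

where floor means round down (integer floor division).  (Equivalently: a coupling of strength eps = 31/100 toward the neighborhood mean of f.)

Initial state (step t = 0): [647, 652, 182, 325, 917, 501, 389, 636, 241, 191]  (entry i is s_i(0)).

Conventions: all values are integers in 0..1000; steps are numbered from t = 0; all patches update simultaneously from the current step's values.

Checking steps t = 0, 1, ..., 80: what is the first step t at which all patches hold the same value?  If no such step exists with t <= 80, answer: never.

Answer: 4
Key observation: Synchronization is absorbing here: once all patches are equal they stay equal, and step 4 is the first all-equal step.

Derivation:
t=0: [647, 652, 182, 325, 917, 501, 389, 636, 241, 191]  (not all equal)
t=1: [639, 676, 336, 498, 776, 678, 486, 580, 383, 348]  (not all equal)
t=2: [736, 724, 547, 766, 775, 727, 716, 675, 608, 564]  (not all equal)
t=3: [775, 774, 773, 775, 775, 774, 775, 774, 774, 773]  (not all equal)
t=4: [776, 776, 776, 776, 776, 776, 776, 776, 776, 776]  (all equal)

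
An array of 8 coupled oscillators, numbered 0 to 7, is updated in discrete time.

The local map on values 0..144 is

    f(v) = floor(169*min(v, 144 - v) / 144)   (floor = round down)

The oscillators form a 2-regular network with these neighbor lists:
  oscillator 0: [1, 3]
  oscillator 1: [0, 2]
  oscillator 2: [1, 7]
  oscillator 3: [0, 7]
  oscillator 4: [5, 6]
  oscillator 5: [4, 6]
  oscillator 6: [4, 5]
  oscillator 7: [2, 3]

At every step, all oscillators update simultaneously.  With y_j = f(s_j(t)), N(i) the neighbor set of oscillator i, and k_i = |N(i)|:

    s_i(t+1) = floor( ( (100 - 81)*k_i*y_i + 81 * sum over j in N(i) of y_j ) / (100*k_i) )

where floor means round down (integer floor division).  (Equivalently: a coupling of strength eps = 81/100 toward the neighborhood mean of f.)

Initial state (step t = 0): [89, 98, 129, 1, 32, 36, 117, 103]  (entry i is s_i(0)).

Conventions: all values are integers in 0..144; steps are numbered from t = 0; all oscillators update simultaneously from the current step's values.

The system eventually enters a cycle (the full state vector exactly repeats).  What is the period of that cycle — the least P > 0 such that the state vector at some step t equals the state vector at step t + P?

Simulating step by step:
t=0: [89, 98, 129, 1, 32, 36, 117, 103]
t=1: [34, 42, 44, 45, 36, 35, 37, 16]
t=2: [48, 45, 36, 32, 42, 42, 41, 45]
t=3: [46, 49, 50, 50, 48, 48, 48, 41]
t=4: [56, 55, 53, 51, 56, 56, 56, 56]
t=5: [62, 63, 64, 63, 65, 65, 65, 61]
t=6: [72, 73, 72, 71, 76, 76, 76, 73]
t=7: [83, 83, 83, 83, 79, 79, 79, 83]
t=8: [71, 71, 71, 71, 76, 76, 76, 71]
t=9: [83, 83, 83, 83, 79, 79, 79, 83]

Answer: 2
Key observation: The state at step 7, [83, 83, 83, 83, 79, 79, 79, 83], reappears at step 9 — and no state repeats earlier — so the cycle the system enters has period 2.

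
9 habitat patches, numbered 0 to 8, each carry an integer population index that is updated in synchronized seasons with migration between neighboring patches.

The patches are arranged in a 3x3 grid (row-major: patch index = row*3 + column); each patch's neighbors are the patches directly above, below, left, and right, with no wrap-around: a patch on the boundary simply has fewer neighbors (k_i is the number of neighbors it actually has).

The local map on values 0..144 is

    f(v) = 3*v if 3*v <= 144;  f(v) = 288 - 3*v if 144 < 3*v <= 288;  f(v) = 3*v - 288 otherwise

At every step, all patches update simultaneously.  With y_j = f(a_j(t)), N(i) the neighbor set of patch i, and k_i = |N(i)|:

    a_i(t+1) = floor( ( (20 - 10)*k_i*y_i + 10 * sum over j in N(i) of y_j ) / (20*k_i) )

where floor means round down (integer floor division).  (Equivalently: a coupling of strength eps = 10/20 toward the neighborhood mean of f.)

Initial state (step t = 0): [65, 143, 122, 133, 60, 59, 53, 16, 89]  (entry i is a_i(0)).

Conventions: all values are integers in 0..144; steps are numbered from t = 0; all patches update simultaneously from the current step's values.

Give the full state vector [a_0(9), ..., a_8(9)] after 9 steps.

Simulating step by step:
t=0: [65, 143, 122, 133, 60, 59, 53, 16, 89]
t=1: [109, 117, 102, 110, 105, 90, 104, 67, 50]
t=2: [45, 45, 29, 36, 39, 39, 44, 75, 95]
t=3: [128, 124, 106, 118, 111, 93, 108, 73, 46]
t=4: [85, 70, 38, 62, 51, 40, 51, 71, 88]
t=5: [61, 86, 106, 101, 114, 105, 111, 86, 60]
t=6: [63, 46, 29, 41, 39, 45, 33, 49, 68]
t=7: [114, 119, 111, 114, 125, 115, 115, 120, 111]
t=8: [57, 65, 54, 60, 75, 58, 60, 67, 54]
t=9: [108, 97, 114, 102, 81, 109, 102, 93, 113]

Answer: [108, 97, 114, 102, 81, 109, 102, 93, 113]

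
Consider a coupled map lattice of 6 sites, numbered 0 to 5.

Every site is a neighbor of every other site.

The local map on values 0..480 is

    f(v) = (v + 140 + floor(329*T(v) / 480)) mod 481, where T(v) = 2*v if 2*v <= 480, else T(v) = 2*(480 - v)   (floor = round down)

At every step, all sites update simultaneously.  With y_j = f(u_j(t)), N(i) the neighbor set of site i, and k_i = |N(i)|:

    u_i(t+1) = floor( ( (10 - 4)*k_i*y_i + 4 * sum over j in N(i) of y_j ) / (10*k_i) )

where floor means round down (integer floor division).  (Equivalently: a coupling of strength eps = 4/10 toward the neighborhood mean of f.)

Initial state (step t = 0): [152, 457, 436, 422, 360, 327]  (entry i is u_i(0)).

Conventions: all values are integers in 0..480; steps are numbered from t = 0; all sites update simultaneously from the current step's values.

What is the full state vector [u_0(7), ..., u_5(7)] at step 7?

Answer: [256, 240, 356, 353, 345, 240]

Derivation:
t=0: [152, 457, 436, 422, 360, 327]
t=1: [78, 145, 149, 151, 163, 170]
t=2: [205, 37, 43, 45, 60, 69]
t=3: [190, 233, 240, 243, 262, 273]
t=4: [153, 206, 215, 214, 210, 208]
t=5: [75, 141, 152, 151, 145, 143]
t=6: [269, 351, 114, 112, 105, 353]
t=7: [256, 240, 356, 353, 345, 240]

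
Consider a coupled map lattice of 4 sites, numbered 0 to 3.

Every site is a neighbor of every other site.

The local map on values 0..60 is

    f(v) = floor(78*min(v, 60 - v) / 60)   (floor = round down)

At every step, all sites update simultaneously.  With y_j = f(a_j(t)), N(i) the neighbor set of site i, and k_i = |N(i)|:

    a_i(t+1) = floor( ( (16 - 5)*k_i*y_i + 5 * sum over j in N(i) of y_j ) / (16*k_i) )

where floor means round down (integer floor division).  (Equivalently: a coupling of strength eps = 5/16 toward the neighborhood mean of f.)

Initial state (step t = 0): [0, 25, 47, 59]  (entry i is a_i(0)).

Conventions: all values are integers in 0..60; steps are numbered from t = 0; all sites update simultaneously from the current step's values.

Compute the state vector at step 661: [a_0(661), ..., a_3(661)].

Simulating step by step:
t=0: [0, 25, 47, 59]
t=1: [5, 23, 14, 5]
t=2: [9, 23, 16, 9]
t=3: [13, 24, 19, 13]
t=4: [18, 27, 23, 18]
t=5: [24, 31, 28, 24]
t=6: [32, 35, 35, 32]
t=7: [35, 32, 32, 35]
t=8: [32, 35, 35, 32]

Answer: [35, 32, 32, 35]
Key observation: The state at step 6, [32, 35, 35, 32], reappears at step 8: the system is in a cycle of period 2 from step 6 on.  Therefore the state at step 661 equals the state at step 6 + ((661 - 6) mod 2) = 7, which is [35, 32, 32, 35].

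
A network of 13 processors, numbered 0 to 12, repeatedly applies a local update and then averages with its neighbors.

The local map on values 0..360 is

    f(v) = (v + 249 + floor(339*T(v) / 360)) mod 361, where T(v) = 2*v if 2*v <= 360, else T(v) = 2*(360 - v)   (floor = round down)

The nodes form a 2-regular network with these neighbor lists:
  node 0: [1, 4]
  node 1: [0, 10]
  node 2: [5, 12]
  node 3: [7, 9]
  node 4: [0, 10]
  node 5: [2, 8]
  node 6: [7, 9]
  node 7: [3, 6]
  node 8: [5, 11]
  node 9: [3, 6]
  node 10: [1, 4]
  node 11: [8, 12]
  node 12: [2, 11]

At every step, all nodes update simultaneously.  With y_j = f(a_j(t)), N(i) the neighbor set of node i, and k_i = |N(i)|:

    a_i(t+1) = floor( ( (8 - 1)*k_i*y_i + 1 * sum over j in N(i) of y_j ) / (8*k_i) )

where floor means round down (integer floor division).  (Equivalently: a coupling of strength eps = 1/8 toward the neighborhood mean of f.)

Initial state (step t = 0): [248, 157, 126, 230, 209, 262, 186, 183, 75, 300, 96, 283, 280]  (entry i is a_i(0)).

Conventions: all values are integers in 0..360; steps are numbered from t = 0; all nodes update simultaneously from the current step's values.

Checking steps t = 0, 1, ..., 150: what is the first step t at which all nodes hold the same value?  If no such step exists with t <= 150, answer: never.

Answer: never
Key observation: The state at step 28 reappears at step 30 — the system is in a cycle of period 2 from step 28 on.  No step 0..30 is synchronized, and the cycle repeats forever, so no step up to 150 (or ever) has all nodes equal.

Derivation:
t=0: [248, 157, 126, 230, 209, 262, 186, 183, 75, 300, 96, 283, 280]  (not all equal)
t=1: [325, 329, 260, 22, 49, 314, 56, 40, 131, 265, 166, 302, 313]  (not all equal)
t=2: [262, 258, 330, 293, 43, 289, 63, 25, 268, 312, 23, 296, 292]  (not all equal)
t=3: [314, 336, 278, 306, 50, 308, 98, 304, 326, 277, 297, 305, 305]  (not all equal)
t=4: [270, 272, 316, 296, 64, 293, 187, 288, 280, 309, 283, 294, 297]  (not all equal)
t=5: [310, 324, 288, 303, 103, 306, 71, 293, 316, 277, 301, 306, 302]  (not all equal)
t=6: [284, 281, 309, 300, 198, 295, 119, 293, 287, 305, 291, 294, 299]  (not all equal)
t=7: [297, 316, 294, 301, 65, 304, 239, 301, 311, 292, 291, 306, 300]  (not all equal)
t=8: [287, 288, 305, 300, 103, 297, 347, 303, 291, 310, 292, 295, 300]  (not all equal)
t=9: [303, 310, 296, 300, 199, 302, 263, 295, 307, 290, 300, 304, 300]  (not all equal)
t=10: [280, 292, 303, 301, 62, 299, 329, 306, 294, 310, 283, 297, 300]  (not all equal)
t=11: [301, 309, 298, 299, 97, 301, 277, 294, 305, 291, 299, 303, 300]  (not all equal)
t=12: [291, 293, 301, 301, 183, 299, 319, 306, 296, 308, 292, 298, 300]  (not all equal)
t=13: [291, 307, 300, 299, 76, 301, 285, 294, 303, 292, 291, 302, 301]  (not all equal)
t=14: [294, 295, 300, 301, 132, 299, 313, 306, 298, 307, 294, 299, 300]  (not all equal)
t=15: [303, 305, 301, 299, 272, 301, 289, 294, 301, 294, 303, 301, 301]  (not all equal)
t=16: [299, 296, 300, 301, 321, 300, 309, 305, 300, 305, 299, 300, 300]  (not all equal)
t=17: [300, 303, 301, 299, 284, 301, 293, 296, 301, 296, 300, 301, 301]  (not all equal)
t=18: [301, 298, 300, 301, 313, 300, 306, 304, 300, 304, 301, 300, 300]  (not all equal)
t=19: [299, 301, 301, 299, 290, 301, 295, 297, 301, 297, 299, 301, 301]  (not all equal)
t=20: [301, 300, 300, 301, 308, 300, 304, 303, 300, 303, 301, 300, 300]  (not all equal)
t=21: [299, 300, 301, 299, 293, 301, 297, 298, 301, 298, 299, 301, 301]  (not all equal)
t=22: [301, 301, 300, 301, 306, 300, 302, 302, 300, 302, 301, 300, 300]  (not all equal)
t=23: [299, 300, 301, 299, 295, 301, 299, 299, 301, 299, 299, 301, 301]  (not all equal)
t=24: [301, 301, 300, 301, 304, 300, 301, 301, 300, 301, 301, 300, 300]  (not all equal)
t=25: [299, 300, 301, 300, 297, 301, 300, 300, 301, 300, 299, 301, 301]  (not all equal)
t=26: [301, 301, 300, 301, 302, 300, 301, 301, 300, 301, 301, 300, 300]  (not all equal)
t=27: [299, 300, 301, 300, 299, 301, 300, 300, 301, 300, 299, 301, 301]  (not all equal)
t=28: [301, 301, 300, 301, 301, 300, 301, 301, 300, 301, 301, 300, 300]  (not all equal)
t=29: [300, 300, 301, 300, 300, 301, 300, 300, 301, 300, 300, 301, 301]  (not all equal)
t=30: [301, 301, 300, 301, 301, 300, 301, 301, 300, 301, 301, 300, 300]  (not all equal)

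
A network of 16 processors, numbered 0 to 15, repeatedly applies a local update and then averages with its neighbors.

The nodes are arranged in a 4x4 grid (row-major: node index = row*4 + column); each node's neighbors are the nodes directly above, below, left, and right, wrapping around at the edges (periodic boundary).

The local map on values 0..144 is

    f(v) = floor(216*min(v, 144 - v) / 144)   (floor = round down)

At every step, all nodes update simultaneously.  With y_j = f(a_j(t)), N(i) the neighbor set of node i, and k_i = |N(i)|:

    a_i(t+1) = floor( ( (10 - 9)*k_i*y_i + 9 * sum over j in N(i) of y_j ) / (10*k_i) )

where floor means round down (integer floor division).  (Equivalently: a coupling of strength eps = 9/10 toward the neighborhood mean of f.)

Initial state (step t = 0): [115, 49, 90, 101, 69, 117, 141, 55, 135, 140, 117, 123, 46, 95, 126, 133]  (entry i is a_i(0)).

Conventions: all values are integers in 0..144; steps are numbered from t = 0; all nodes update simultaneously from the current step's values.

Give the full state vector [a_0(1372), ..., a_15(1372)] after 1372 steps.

Answer: [63, 63, 62, 63, 63, 62, 62, 62, 62, 62, 61, 62, 63, 62, 62, 62]
Key observation: The state at step 9, [93, 93, 93, 93, 93, 93, 94, 93, 93, 94, 94, 94, 93, 93, 94, 93], reappears at step 17: the system is in a cycle of period 8 from step 9 on.  Therefore the state at step 1372 equals the state at step 9 + ((1372 - 9) mod 8) = 12, which is [63, 63, 62, 63, 63, 62, 62, 62, 62, 62, 61, 62, 63, 62, 62, 62].

Derivation:
t=0: [115, 49, 90, 101, 69, 117, 141, 55, 135, 140, 117, 123, 46, 95, 126, 133]
t=1: [73, 60, 45, 56, 50, 45, 55, 53, 48, 37, 19, 37, 39, 46, 49, 44]
t=2: [79, 78, 80, 79, 80, 74, 62, 74, 61, 58, 62, 60, 76, 69, 59, 67]
t=3: [98, 100, 94, 99, 99, 94, 99, 95, 93, 96, 89, 96, 98, 94, 97, 94]
t=4: [67, 72, 68, 72, 72, 68, 75, 68, 70, 76, 71, 76, 73, 69, 76, 70]
t=5: [106, 102, 104, 102, 102, 104, 103, 104, 104, 103, 102, 104, 103, 104, 103, 104]
t=6: [61, 59, 61, 59, 59, 61, 60, 61, 61, 60, 60, 60, 59, 61, 60, 61]
t=7: [88, 90, 89, 90, 90, 89, 90, 89, 89, 90, 90, 90, 90, 89, 90, 89]
t=8: [81, 82, 81, 82, 82, 81, 81, 81, 81, 81, 81, 81, 82, 81, 81, 81]
t=9: [93, 93, 93, 93, 93, 93, 94, 93, 93, 94, 94, 94, 93, 93, 94, 93]
t=10: [76, 76, 75, 76, 76, 75, 75, 75, 75, 75, 75, 75, 76, 75, 75, 75]
t=11: [102, 102, 102, 102, 102, 102, 103, 102, 102, 103, 103, 103, 102, 102, 103, 102]
t=12: [63, 63, 62, 63, 63, 62, 62, 62, 62, 62, 61, 62, 63, 62, 62, 62]
t=13: [94, 93, 93, 93, 93, 93, 92, 93, 93, 92, 92, 92, 93, 93, 92, 93]
t=14: [75, 75, 76, 75, 75, 76, 76, 76, 76, 76, 78, 76, 75, 76, 76, 76]
t=15: [103, 102, 102, 102, 102, 102, 101, 102, 102, 101, 101, 101, 102, 102, 101, 102]
t=16: [62, 62, 63, 62, 62, 63, 63, 63, 63, 63, 64, 63, 62, 63, 63, 63]
t=17: [93, 93, 93, 93, 93, 93, 94, 93, 93, 94, 94, 94, 93, 93, 94, 93]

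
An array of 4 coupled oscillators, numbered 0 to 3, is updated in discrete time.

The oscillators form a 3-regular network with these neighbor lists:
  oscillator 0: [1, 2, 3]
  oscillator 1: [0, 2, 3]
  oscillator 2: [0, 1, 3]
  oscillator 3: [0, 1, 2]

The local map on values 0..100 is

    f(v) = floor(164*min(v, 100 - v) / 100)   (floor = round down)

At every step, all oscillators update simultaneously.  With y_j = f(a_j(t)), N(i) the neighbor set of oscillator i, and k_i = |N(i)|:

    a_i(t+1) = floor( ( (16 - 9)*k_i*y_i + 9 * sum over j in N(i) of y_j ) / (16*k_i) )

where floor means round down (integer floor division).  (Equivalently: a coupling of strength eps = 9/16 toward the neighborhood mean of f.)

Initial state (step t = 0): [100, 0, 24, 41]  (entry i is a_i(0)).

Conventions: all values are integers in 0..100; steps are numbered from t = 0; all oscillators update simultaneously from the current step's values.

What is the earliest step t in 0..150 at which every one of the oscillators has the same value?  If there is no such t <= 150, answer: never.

Answer: 5
Key observation: Synchronization is absorbing here: once all oscillators are equal they stay equal, and step 5 is the first all-equal step.

Derivation:
t=0: [100, 0, 24, 41]  (not all equal)
t=1: [19, 19, 29, 36]  (not all equal)
t=2: [39, 39, 43, 46]  (not all equal)
t=3: [66, 66, 68, 69]  (not all equal)
t=4: [53, 53, 52, 52]  (not all equal)
t=5: [77, 77, 77, 77]  (all equal)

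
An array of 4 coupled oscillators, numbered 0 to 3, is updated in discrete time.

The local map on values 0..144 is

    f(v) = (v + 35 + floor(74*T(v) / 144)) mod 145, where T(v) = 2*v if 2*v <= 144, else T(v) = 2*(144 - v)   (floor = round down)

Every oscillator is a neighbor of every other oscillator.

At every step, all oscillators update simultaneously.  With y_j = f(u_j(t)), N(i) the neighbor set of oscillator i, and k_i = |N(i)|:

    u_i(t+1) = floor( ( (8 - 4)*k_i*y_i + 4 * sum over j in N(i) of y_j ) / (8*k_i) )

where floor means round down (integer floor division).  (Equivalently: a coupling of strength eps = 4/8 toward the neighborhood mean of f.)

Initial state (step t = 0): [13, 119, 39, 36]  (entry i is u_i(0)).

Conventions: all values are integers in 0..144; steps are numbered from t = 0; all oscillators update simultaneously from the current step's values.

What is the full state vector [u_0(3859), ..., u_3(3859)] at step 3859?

Answer: [105, 105, 105, 105]
Key observation: The state at step 4, [35, 35, 35, 35], reappears at step 6: the system is in a cycle of period 2 from step 4 on.  Therefore the state at step 3859 equals the state at step 4 + ((3859 - 4) mod 2) = 5, which is [105, 105, 105, 105].

Derivation:
t=0: [13, 119, 39, 36]
t=1: [73, 64, 90, 88]
t=2: [32, 27, 32, 32]
t=3: [97, 94, 97, 97]
t=4: [35, 35, 35, 35]
t=5: [105, 105, 105, 105]
t=6: [35, 35, 35, 35]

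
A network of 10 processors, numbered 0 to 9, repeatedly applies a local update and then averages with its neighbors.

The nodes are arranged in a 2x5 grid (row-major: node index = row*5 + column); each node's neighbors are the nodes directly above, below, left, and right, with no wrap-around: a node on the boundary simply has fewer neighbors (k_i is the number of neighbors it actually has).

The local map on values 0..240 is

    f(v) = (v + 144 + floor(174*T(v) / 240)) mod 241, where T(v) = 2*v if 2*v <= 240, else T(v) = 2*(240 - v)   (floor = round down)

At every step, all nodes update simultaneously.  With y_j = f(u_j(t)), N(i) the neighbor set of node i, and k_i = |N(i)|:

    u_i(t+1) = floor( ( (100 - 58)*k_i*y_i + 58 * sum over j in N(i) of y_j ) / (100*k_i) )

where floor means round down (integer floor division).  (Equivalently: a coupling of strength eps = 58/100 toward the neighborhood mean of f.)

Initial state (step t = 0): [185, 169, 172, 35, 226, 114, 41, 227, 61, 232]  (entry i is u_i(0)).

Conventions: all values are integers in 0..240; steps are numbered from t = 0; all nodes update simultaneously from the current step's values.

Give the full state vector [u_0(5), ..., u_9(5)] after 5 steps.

Simulating step by step:
t=0: [185, 169, 172, 35, 226, 114, 41, 227, 61, 232]
t=1: [173, 139, 179, 168, 171, 125, 98, 106, 122, 119]
t=2: [183, 172, 172, 177, 180, 173, 165, 166, 184, 188]
t=3: [170, 172, 173, 170, 169, 172, 174, 173, 169, 167]
t=4: [173, 173, 173, 173, 174, 173, 172, 173, 174, 174]
t=5: [173, 173, 173, 172, 172, 173, 173, 172, 172, 172]

Answer: [173, 173, 173, 172, 172, 173, 173, 172, 172, 172]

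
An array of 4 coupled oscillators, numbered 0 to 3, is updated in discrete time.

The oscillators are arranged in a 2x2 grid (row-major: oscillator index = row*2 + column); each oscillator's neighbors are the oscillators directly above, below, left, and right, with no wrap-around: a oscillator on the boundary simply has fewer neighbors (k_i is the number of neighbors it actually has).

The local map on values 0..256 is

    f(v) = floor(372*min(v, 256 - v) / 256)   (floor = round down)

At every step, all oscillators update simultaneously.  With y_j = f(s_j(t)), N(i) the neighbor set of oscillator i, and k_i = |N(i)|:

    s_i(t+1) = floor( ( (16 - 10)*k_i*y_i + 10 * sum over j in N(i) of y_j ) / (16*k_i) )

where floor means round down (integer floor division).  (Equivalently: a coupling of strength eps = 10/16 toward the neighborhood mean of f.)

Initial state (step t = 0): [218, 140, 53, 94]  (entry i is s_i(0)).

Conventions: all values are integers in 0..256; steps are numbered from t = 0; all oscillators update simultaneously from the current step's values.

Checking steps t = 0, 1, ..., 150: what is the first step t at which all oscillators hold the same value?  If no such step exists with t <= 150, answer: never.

Answer: never
Key observation: The state at step 16 reappears at step 20 — the system is in a cycle of period 4 from step 16 on.  No step 0..20 is synchronized, and the cycle repeats forever, so no step up to 150 (or ever) has all oscillators equal.

Derivation:
t=0: [218, 140, 53, 94]  (not all equal)
t=1: [97, 122, 88, 127]  (not all equal)
t=2: [147, 167, 148, 164]  (not all equal)
t=3: [148, 139, 149, 138]  (not all equal)
t=4: [160, 165, 160, 165]  (not all equal)
t=5: [136, 134, 136, 134]  (not all equal)
t=6: [174, 176, 174, 176]  (not all equal)
t=7: [118, 116, 118, 116]  (not all equal)
t=8: [170, 168, 170, 168]  (not all equal)
t=9: [124, 126, 124, 126]  (not all equal)
t=10: [180, 182, 180, 182]  (not all equal)
t=11: [109, 107, 109, 107]  (not all equal)
t=12: [157, 155, 157, 155]  (not all equal)
t=13: [143, 145, 143, 145]  (not all equal)
t=14: [163, 161, 163, 161]  (not all equal)
t=15: [135, 137, 135, 137]  (not all equal)
t=16: [174, 172, 174, 172]  (not all equal)
t=17: [119, 121, 119, 121]  (not all equal)
t=18: [172, 174, 172, 174]  (not all equal)
t=19: [121, 119, 121, 119]  (not all equal)
t=20: [174, 172, 174, 172]  (not all equal)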